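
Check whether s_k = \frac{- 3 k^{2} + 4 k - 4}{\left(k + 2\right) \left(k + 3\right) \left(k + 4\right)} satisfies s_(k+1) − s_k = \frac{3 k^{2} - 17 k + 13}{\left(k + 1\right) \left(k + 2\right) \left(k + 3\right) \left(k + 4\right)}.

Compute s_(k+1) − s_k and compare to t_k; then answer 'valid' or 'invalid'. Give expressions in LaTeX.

s_(k+1) = (4*k - 3*(k + 1)**2)/((k + 3)*(k + 4)*(k + 5))
s_(k+1) − s_k = (3*k**2 - 23*k + 14)/(k**4 + 14*k**3 + 71*k**2 + 154*k + 120)
(s_(k+1) − s_k) − t_k = 3*(-6*k**2 + 21*k - 17)/(k**5 + 15*k**4 + 85*k**3 + 225*k**2 + 274*k + 120)

Invalid: residual \frac{3 \left(- 6 k^{2} + 21 k - 17\right)}{k^{5} + 15 k^{4} + 85 k^{3} + 225 k^{2} + 274 k + 120} ≠ 0.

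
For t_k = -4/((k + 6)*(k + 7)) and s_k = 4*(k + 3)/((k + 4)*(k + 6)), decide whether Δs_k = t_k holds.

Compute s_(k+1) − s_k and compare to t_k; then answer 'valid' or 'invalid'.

Invalid: residual 4*(2*k + 11)/(k**4 + 22*k**3 + 179*k**2 + 638*k + 840) ≠ 0.

s_(k+1) = 4*(k + 4)/((k + 5)*(k + 7))
s_(k+1) − s_k = 4*(-k**2 - 7*k - 9)/(k**4 + 22*k**3 + 179*k**2 + 638*k + 840)
(s_(k+1) − s_k) − t_k = 4*(2*k + 11)/(k**4 + 22*k**3 + 179*k**2 + 638*k + 840)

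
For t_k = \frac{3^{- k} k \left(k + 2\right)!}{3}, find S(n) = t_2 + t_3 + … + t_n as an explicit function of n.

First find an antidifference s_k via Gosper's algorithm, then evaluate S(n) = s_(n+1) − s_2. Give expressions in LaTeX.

Ratio r(k) = (k + 1)*(k + 3)/(3*k).
Normal form (A,B,C) = (k/3 + 1, 1, k).
Solve (k/3 + 1)·f(k+1) − (1)·f(k) = k.
Degrees (1,0,1) ⇒ d ≤ 0.
Solving with deg f ≤ 0: f(k) = 3.
Get s_k = R·t_k = factorial(k + 2)/3**k with R(k) = B(k−1)f(k)/C(k) = 3/k.
Verify: k*factorial(k + 2)/(3*3**k) matches t_k.
Telescope: S(n) = s_(n+1) − s_(2) = 3**(-n - 1)*factorial(n + 3) − (8/3) = -8/3 + factorial(n + 3)/(3*3**n).

S(n) = - \frac{8}{3} + \frac{3^{- n} \left(n + 3\right)!}{3}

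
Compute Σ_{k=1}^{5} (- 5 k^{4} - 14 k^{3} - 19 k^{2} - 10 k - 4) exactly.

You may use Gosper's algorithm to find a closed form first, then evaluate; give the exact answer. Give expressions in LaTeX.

The ratio is (5*k**4 + 34*k**3 + 91*k**2 + 110*k + 52)/(5*k**4 + 14*k**3 + 19*k**2 + 10*k + 4).
A = 1, B = 1, C = k**4 + 14*k**3/5 + 19*k**2/5 + 2*k + 4/5.
Need (1)·f(k+1) − (1)·f(k) = k**4 + 14*k**3/5 + 19*k**2/5 + 2*k + 4/5.
Degrees (0,0,4) ⇒ d ≤ 5.
Solve for f: f(k) = k*(k**4 + k**3 + k**2 - k + 2)/5 (degree 5 ≤ 5).
Then R = B(k−1)f/C = k*(k**4 + k**3 + k**2 - k + 2)/(5*k**4 + 14*k**3 + 19*k**2 + 10*k + 4), so s_k = R(k)·t_k = k*(-k**4 - k**3 - k**2 + k - 2).
Check: Δs_k = -5*k**4 - 14*k**3 - 19*k**2 - 10*k - 4. ✓
Sum = s_(6) − s_(1); s_(6) = -9264, s_(1) = -4 ⇒ -9260.

Σ = -9260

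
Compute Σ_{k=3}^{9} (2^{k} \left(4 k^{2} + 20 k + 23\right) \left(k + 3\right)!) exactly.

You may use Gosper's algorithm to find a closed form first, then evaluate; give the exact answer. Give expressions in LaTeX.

Compute t_(k+1)/t_k: get 2*(4*k**3 + 44*k**2 + 159*k + 188)/(4*k**2 + 20*k + 23).
Normal form (A,B,C) = (2*k + 8, 1, k**2 + 5*k + 23/4).
Set up (2*k + 8)·f(k+1) − (1)·f(k) − (k**2 + 5*k + 23/4) = 0.
Bound: deg f ≤ 1.
Coefficient equations give f(k) = (2*k + 1)/4.
Then R = B(k−1)f/C = (2*k + 1)/(4*k**2 + 20*k + 23), so s_k = R(k)·t_k = 2**k*(2*k + 1)*factorial(k + 3).
Δs = 2**k*(4*k**2 + 20*k + 23)*factorial(k + 3), as required.
Telescoping: Σ = s_(10) − s_(3) = 133905855283200 − (40320) = 133905855242880.

Σ = 133905855242880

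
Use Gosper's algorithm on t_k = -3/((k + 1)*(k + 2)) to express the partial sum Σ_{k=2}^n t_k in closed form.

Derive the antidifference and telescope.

Step 1: r(k) = (k + 1)/(k + 3).
So A=k + 1 and B=k + 3, with C=1.
Key eq: (k + 1)·f(k+1) = (k + 2)·f(k) + (1).
From deg A=1, deg B=1, deg C=0: d=1.
Solving with deg f ≤ 1: f(k) = k.
Then R = B(k−1)f/C = k*(k + 2), so s_k = R(k)·t_k = -3*k/(k + 1).
Check: Δs_k = -3/(k**2 + 3*k + 2). ✓
Telescope: S(n) = s_(n+1) − s_(2) = 3*(-n - 1)/(n + 2) − (-2) = (1 - n)/(n + 2).

S(n) = (1 - n)/(n + 2)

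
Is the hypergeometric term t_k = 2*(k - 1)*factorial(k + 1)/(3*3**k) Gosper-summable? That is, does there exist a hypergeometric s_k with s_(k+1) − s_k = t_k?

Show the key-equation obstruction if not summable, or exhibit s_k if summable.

Yes. s_k = 2*factorial(k + 1)/3**k.

Step 1: r(k) = k*(k + 2)/(3*(k - 1)).
Factor: A=k/3 + 2/3; B=1; C=k - 1.
f must satisfy (k/3 + 2/3)·f(k+1) − (1)·f(k) = k - 1.
d = 0 from the (1,0,1) case.
Match coefficients ⇒ f(k) = 3.
So s_k = (B(k−1)f/C)·t_k = (3/(k - 1))·t_k = 2*factorial(k + 1)/3**k.
s_(k+1) − s_k = 2*(k - 1)*factorial(k + 1)/(3*3**k) = t_k.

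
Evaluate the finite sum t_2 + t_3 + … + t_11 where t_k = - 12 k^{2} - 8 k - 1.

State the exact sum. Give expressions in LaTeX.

Σ = -6590

Ratio r(k) = (12*k**2 + 32*k + 21)/(12*k**2 + 8*k + 1).
Normal form (A,B,C) = (1, 1, k**2 + 2*k/3 + 1/12).
Key eq: (1)·f(k+1) = (1)·f(k) + (k**2 + 2*k/3 + 1/12).
deg f ≤ 3 (via 0,0,2).
A polynomial solution: f(k) = k*(4*k**2 - 2*k - 1)/12.
Then R = B(k−1)f/C = k*(4*k**2 - 2*k - 1)/((2*k + 1)*(6*k + 1)), so s_k = R(k)·t_k = k*(-4*k**2 + 2*k + 1).
Verify: -12*k**2 - 8*k - 1 matches t_k.
Evaluate s at k=12 and k=2: -6612 and -22; difference -6590.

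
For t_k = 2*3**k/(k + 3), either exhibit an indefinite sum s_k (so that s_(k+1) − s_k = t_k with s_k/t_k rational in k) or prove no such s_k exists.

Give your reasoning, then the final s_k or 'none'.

not Gosper-summable; s_k does not exist

Step 1: r(k) = 3*(k + 3)/(k + 4).
Take A(k)=3*k + 9, B(k)=k + 4, C(k)=1.
Key eq: (3*k + 9)·f(k+1) = (k + 3)·f(k) + (1).
Bound: deg f ≤ -1.
deg f ≤ -1 is impossible — no certificate.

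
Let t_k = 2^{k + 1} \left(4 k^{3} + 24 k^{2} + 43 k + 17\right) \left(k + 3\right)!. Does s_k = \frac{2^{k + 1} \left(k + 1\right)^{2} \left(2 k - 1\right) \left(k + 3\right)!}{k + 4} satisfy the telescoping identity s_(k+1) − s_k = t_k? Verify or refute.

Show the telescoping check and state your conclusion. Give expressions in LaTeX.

s_(k+1) = 2**(k + 2)*(k + 2)**2*(2*k + 1)*factorial(k + 4)/(k + 5)
s_(k+1) − s_k = 2**(k + 1)*(4*k**5 + 48*k**4 + 219*k**3 + 473*k**2 + 449*k + 133)*factorial(k + 3)/((k + 4)*(k + 5))
(s_(k+1) − s_k) − t_k = -6*2**k*(4*k**4 + 40*k**3 + 137*k**2 + 188*k + 69)*factorial(k + 3)/((k + 4)*(k + 5))

Invalid: residual - \frac{6 \cdot 2^{k} \left(4 k^{4} + 40 k^{3} + 137 k^{2} + 188 k + 69\right) \left(k + 3\right)!}{\left(k + 4\right) \left(k + 5\right)} ≠ 0.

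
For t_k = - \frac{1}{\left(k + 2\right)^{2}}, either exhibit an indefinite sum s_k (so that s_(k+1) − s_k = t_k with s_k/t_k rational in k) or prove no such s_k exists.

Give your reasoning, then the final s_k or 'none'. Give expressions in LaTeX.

no hypergeometric antidifference exists

r(k) = (k + 2)**2/(k + 3)**2 after simplifying.
Normal form (A,B,C) = (k**2 + 4*k + 4, k**2 + 6*k + 9, 1).
f must satisfy (k**2 + 4*k + 4)·f(k+1) − (k**2 + 4*k + 4)·f(k) = 1.
d = 0 from the (2,2,0) case.
Put f(k) = c0: A·f(k+1) − B(k−1)·f(k) − C = -1; need -1 = 0 — inconsistent ⇒ no f, not summable.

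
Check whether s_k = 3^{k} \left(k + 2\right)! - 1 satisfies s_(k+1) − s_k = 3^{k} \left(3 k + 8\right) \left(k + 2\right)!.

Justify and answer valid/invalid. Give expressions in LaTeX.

s_(k+1) = 3**(k + 1)*factorial(k + 3) - 1
s_(k+1) − s_k = 3**k*(3*k + 8)*factorial(k + 2)
(s_(k+1) − s_k) − t_k = 0

valid (s_(k+1) − s_k reduces to t_k)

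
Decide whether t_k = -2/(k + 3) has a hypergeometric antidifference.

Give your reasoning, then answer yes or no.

Step 1: r(k) = (k + 3)/(k + 4).
Gosper form: A/B · C(k+1)/C(k) with A=k + 3, B=k + 4, C=1.
f must satisfy (k + 3)·f(k+1) − (k + 3)·f(k) = 1.
Bound: deg f ≤ 0.
Put f(k) = c0: A·f(k+1) − B(k−1)·f(k) − C = -1; need -1 = 0 — inconsistent ⇒ no f, not summable.

No — t_k has no hypergeometric antidifference.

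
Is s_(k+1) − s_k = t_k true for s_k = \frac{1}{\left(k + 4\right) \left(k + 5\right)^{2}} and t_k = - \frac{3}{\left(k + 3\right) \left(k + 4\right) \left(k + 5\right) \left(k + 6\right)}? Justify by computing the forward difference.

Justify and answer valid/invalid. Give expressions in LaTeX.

s_(k+1) = 1/((k + 5)*(k + 6)**2)
s_(k+1) − s_k = (-3*k - 16)/(k**5 + 26*k**4 + 269*k**3 + 1384*k**2 + 3540*k + 3600)
(s_(k+1) − s_k) − t_k = 2*(4*k + 21)/(k**6 + 29*k**5 + 347*k**4 + 2191*k**3 + 7692*k**2 + 14220*k + 10800)

Invalid: residual \frac{2 \left(4 k + 21\right)}{k^{6} + 29 k^{5} + 347 k^{4} + 2191 k^{3} + 7692 k^{2} + 14220 k + 10800} ≠ 0.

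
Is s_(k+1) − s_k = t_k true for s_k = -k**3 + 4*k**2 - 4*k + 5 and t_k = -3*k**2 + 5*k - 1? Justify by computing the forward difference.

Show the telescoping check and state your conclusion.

Valid: the claim telescopes to t_k.

s_(k+1) = -k**3 + k**2 + k + 4
s_(k+1) − s_k = -3*k**2 + 5*k - 1
(s_(k+1) − s_k) − t_k = 0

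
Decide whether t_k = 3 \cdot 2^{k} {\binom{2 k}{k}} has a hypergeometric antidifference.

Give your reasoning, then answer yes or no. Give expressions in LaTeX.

Compute t_(k+1)/t_k: get 4*(2*k + 1)/(k + 1).
Factor: A=8*k + 4; B=k + 1; C=1.
Key eq: (8*k + 4)·f(k+1) = (k)·f(k) + (1).
d = -1 from the (1,1,0) case.
deg f ≤ -1 is impossible — no certificate.

No — negative degree bound, so no certificate f.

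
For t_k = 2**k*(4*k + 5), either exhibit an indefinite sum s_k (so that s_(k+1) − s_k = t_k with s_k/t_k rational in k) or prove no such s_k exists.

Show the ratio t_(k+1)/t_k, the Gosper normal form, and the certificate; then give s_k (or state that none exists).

The ratio is 2*(4*k + 9)/(4*k + 5).
Factor: A=2; B=1; C=k + 5/4.
Solve (2)·f(k+1) − (1)·f(k) = k + 5/4.
From deg A=0, deg B=0, deg C=1: d=1.
Solve for f: f(k) = (4*k - 3)/4 (degree 1 ≤ 1).
R(k) = B(k−1)·f(k)/C(k) = (4*k - 3)/(4*k + 5); s_k = R·t_k = 2**k*(4*k - 3).
s_(k+1) − s_k = 2**k*(4*k + 5) = t_k.

s_k = 2**k*(4*k - 3)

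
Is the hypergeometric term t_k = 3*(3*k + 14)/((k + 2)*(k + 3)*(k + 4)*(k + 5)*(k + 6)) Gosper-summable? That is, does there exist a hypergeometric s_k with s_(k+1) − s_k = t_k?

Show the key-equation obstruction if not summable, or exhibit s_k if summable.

Yes. s_k = k*(k**2 + 10*k + 31)/(10*(k**3 + 10*k**2 + 31*k + 30)).

r(k) = (k + 2)*(3*k + 17)/((k + 7)*(3*k + 14)) after simplifying.
A = k + 2, B = k + 7, C = k + 14/3.
Set up (k + 2)·f(k+1) − (k + 6)·f(k) − (k + 14/3) = 0.
Bound: deg f ≤ 4.
Coefficient equations give f(k) = k*(k + 4)*(k**2 + 10*k + 31)/90.
R(k) = B(k−1)·f(k)/C(k) = k*(k + 4)*(k + 6)*(k**2 + 10*k + 31)/(30*(3*k + 14)); s_k = R·t_k = k*(k**2 + 10*k + 31)/(10*(k**3 + 10*k**2 + 31*k + 30)).
Check: Δs_k = 3*(3*k + 14)/(k**5 + 20*k**4 + 155*k**3 + 580*k**2 + 1044*k + 720). ✓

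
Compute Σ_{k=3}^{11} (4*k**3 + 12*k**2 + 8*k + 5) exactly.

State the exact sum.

t_(k+1)/t_k = (4*k**3 + 24*k**2 + 44*k + 29)/(4*k**3 + 12*k**2 + 8*k + 5).
A = 1, B = 1, C = k**3 + 3*k**2 + 2*k + 5/4.
Key eq: (1)·f(k+1) = (1)·f(k) + (k**3 + 3*k**2 + 2*k + 5/4).
d = 4 from the (0,0,3) case.
Solving with deg f ≤ 4: f(k) = k*(k**3 + 2*k**2 - k + 3)/4.
Certificate R = B(k−1)f/C = k*(k**3 + 2*k**2 - k + 3)/(4*k**3 + 12*k**2 + 8*k + 5) gives s_k = k*(k**3 + 2*k**2 - k + 3).
Verify: 4*k**3 + 12*k**2 + 8*k + 5 matches t_k.
Sum = s_(12) − s_(3); s_(12) = 24084, s_(3) = 135 ⇒ 23949.

Σ = 23949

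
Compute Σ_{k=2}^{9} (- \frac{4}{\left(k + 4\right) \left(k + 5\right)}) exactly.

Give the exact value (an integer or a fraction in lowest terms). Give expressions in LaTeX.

r(k) = (k + 4)/(k + 6) after simplifying.
Normal form (A,B,C) = (k + 4, k + 6, 1).
f must satisfy (k + 4)·f(k+1) − (k + 5)·f(k) = 1.
Bound: deg f ≤ 1.
A polynomial solution: f(k) = k/4.
R(k) = B(k−1)·f(k)/C(k) = k*(k + 5)/4; s_k = R·t_k = -k/(k + 4).
s_(k+1) − s_k = -4/(k**2 + 9*k + 20) = t_k.
Sum = s_(10) − s_(2); s_(10) = -5/7, s_(2) = -1/3 ⇒ -8/21.

Σ = -8/21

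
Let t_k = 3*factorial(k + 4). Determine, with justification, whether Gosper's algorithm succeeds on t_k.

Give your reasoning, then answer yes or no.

No — negative degree bound, so no certificate f.

r(k) = k + 5 after simplifying.
So A=k + 5 and B=1, with C=1.
Key eq: (k + 5)·f(k+1) = (1)·f(k) + (1).
Degrees (1,0,0) ⇒ d ≤ -1.
deg f ≤ -1 is impossible — no certificate.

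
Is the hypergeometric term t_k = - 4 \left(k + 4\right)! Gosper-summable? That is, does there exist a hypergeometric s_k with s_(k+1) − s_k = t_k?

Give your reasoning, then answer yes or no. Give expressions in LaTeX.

Ratio r(k) = k + 5.
Normal form (A,B,C) = (k + 5, 1, 1).
Solve (k + 5)·f(k+1) − (1)·f(k) = 1.
d = -1 from the (1,0,0) case.
deg f ≤ -1 is impossible — no certificate.

No — key equation has no polynomial f.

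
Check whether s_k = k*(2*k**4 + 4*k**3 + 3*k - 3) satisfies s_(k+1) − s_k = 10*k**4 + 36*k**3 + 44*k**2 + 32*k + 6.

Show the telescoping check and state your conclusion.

s_(k+1) = (k + 1)*(3*k + 2*(k + 1)**4 + 4*(k + 1)**3)
s_(k+1) − s_k = 10*k**4 + 36*k**3 + 44*k**2 + 32*k + 6
(s_(k+1) − s_k) − t_k = 0

Valid: the claim telescopes to t_k.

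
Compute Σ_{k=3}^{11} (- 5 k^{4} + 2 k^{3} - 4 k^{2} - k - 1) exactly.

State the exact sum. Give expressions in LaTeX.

Σ = -193167

Ratio r(k) = (5*k**4 + 18*k**3 + 28*k**2 + 23*k + 9)/(5*k**4 - 2*k**3 + 4*k**2 + k + 1).
Normal form (A,B,C) = (1, 1, k**4 - 2*k**3/5 + 4*k**2/5 + k/5 + 1/5).
Set up (1)·f(k+1) − (1)·f(k) − (k**4 - 2*k**3/5 + 4*k**2/5 + k/5 + 1/5) = 0.
From deg A=0, deg B=0, deg C=4: d=5.
Coefficient equations give f(k) = k*(k**4 - 3*k**3 + 4*k**2 - 2*k + 1)/5.
Get s_k = R·t_k = k*(-k**4 + 3*k**3 - 4*k**2 + 2*k - 1) with R(k) = B(k−1)f(k)/C(k) = k*(k**4 - 3*k**3 + 4*k**2 - 2*k + 1)/(5*k**4 - 2*k**3 + 4*k**2 + k + 1).
s_(k+1) − s_k = -5*k**4 + 2*k**3 - 4*k**2 - k - 1 = t_k.
Sum = s_(12) − s_(3); s_(12) = -193260, s_(3) = -93 ⇒ -193167.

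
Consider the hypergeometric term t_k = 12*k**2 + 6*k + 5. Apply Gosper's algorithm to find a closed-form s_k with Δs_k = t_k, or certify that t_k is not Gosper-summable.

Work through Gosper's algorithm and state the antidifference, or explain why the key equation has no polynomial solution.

r(k) = (12*k**2 + 30*k + 23)/(12*k**2 + 6*k + 5) after simplifying.
Factor: A=1; B=1; C=k**2 + k/2 + 5/12.
Need (1)·f(k+1) − (1)·f(k) = k**2 + k/2 + 5/12.
Bound: deg f ≤ 3.
Coefficient equations give f(k) = k*(4*k**2 - 3*k + 4)/12.
So s_k = (B(k−1)f/C)·t_k = (k*(4*k**2 - 3*k + 4)/(12*k**2 + 6*k + 5))·t_k = k*(4*k**2 - 3*k + 4).
s_(k+1) − s_k = 12*k**2 + 6*k + 5 = t_k.

s_k = k*(4*k**2 - 3*k + 4)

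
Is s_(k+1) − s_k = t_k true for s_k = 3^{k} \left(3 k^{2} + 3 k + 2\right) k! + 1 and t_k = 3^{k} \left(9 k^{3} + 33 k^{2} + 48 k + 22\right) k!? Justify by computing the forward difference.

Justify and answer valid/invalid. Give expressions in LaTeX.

s_(k+1) = 3**(k + 1)*(3*k + 3*(k + 1)**2 + 5)*factorial(k + 1) + 1
s_(k+1) − s_k = 3**k*(9*k**3 + 33*k**2 + 48*k + 22)*factorial(k)
(s_(k+1) − s_k) − t_k = 0

Valid: the claim telescopes to t_k.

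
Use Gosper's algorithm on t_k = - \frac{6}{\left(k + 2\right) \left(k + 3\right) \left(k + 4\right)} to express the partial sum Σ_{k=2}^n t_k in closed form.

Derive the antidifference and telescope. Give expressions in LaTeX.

t_(k+1)/t_k = (k + 2)/(k + 5).
Factor: A=k + 2; B=k + 5; C=1.
Set up (k + 2)·f(k+1) − (k + 4)·f(k) − (1) = 0.
deg f ≤ 2 (via 1,1,0).
Solving with deg f ≤ 2: f(k) = k*(k + 5)/12.
Certificate R = B(k−1)f/C = k*(k + 4)*(k + 5)/12 gives s_k = k*(-k - 5)/(2*(k + 2)*(k + 3)).
Verify: -6/(k**3 + 9*k**2 + 26*k + 24) matches t_k.
Σ_(k=2)^n t_k = s_(n+1) − s_(2) = ((-n**2 - 7*n - 6)/(2*(n**2 + 7*n + 12))) − (-7/20), i.e. 3*(-n**2 - 7*n + 8)/(20*(n**2 + 7*n + 12)).

S(n) = \frac{3 \left(- n^{2} - 7 n + 8\right)}{20 \left(n^{2} + 7 n + 12\right)}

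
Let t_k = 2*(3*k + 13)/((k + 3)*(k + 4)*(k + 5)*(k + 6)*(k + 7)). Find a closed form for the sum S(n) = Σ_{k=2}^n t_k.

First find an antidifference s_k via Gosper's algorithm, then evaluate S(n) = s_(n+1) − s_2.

r(k) = (k + 3)*(3*k + 16)/((k + 8)*(3*k + 13)) after simplifying.
Take A(k)=k + 3, B(k)=k + 8, C(k)=k + 13/3.
f must satisfy (k + 3)·f(k+1) − (k + 7)·f(k) = k + 13/3.
Bound: deg f ≤ 4.
Coefficient equations give f(k) = k*(k + 4)*(k**2 + 14*k + 63)/270.
So s_k = (B(k−1)f/C)·t_k = (k*(k + 4)*(k + 7)*(k**2 + 14*k + 63)/(90*(3*k + 13)))·t_k = k*(k**2 + 14*k + 63)/(45*(k**3 + 14*k**2 + 63*k + 90)).
Δs = 2*(3*k + 13)/(k**5 + 25*k**4 + 245*k**3 + 1175*k**2 + 2754*k + 2520), as required.
Σ_(k=2)^n t_k = s_(n+1) − s_(2) = ((n**3 + 17*n**2 + 94*n + 78)/(45*(n**3 + 17*n**2 + 94*n + 168))) − (19/1260), i.e. (n**3 + 17*n**2 + 94*n - 112)/(140*(n**3 + 17*n**2 + 94*n + 168)).

S(n) = (n**3 + 17*n**2 + 94*n - 112)/(140*(n**3 + 17*n**2 + 94*n + 168))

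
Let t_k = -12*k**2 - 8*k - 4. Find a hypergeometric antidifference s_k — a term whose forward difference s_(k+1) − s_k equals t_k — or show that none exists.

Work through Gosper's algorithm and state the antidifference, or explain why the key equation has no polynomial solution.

s_k = 2*k*(-2*k**2 + k - 1)

t_(k+1)/t_k = (3*k**2 + 8*k + 6)/(3*k**2 + 2*k + 1).
Normal form (A,B,C) = (1, 1, k**2 + 2*k/3 + 1/3).
Need (1)·f(k+1) − (1)·f(k) = k**2 + 2*k/3 + 1/3.
From deg A=0, deg B=0, deg C=2: d=3.
A polynomial solution: f(k) = k*(2*k**2 - k + 1)/6.
Then R = B(k−1)f/C = k*(2*k**2 - k + 1)/(2*(3*k**2 + 2*k + 1)), so s_k = R(k)·t_k = 2*k*(-2*k**2 + k - 1).
Δs = -12*k**2 - 8*k - 4, as required.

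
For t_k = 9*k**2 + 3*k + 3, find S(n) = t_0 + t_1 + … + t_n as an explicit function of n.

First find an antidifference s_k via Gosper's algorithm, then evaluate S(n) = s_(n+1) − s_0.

S(n) = 3*n**3 + 6*n**2 + 6*n + 3

r(k) = (k + 3*(k + 1)**2 + 2)/(3*k**2 + k + 1) after simplifying.
Normal form (A,B,C) = (1, 1, k**2 + k/3 + 1/3).
Solve (1)·f(k+1) − (1)·f(k) = k**2 + k/3 + 1/3.
deg f ≤ 3 (via 0,0,2).
A polynomial solution: f(k) = k*(k**2 - k + 1)/3.
Get s_k = R·t_k = 3*k*(k**2 - k + 1) with R(k) = B(k−1)f(k)/C(k) = k*(k**2 - k + 1)/(3*k**2 + k + 1).
s_(k+1) − s_k = 9*k**2 + 3*k + 3 = t_k.
Σ_(k=0)^n t_k = s_(n+1) − s_(0) = (3*n**3 + 6*n**2 + 6*n + 3) − (0), i.e. 3*n**3 + 6*n**2 + 6*n + 3.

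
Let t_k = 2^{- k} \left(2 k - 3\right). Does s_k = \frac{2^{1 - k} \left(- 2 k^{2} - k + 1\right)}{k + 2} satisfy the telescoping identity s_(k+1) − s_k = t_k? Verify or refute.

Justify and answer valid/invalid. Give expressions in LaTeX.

s_(k+1) = (-k - 2*(k + 1)**2)/(2**k*(k + 3))
s_(k+1) − s_k = (2*k**3 + 5*k**2 - 8*k - 10)/(2**k*(k**2 + 5*k + 6))
(s_(k+1) − s_k) − t_k = (-2*k**2 - 5*k + 8)/(2**k*(k**2 + 5*k + 6))

Invalid: residual \frac{2^{- k} \left(- 2 k^{2} - 5 k + 8\right)}{k^{2} + 5 k + 6} ≠ 0.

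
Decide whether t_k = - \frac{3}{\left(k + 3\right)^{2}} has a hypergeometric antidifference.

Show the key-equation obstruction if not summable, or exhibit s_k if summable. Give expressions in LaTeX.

No. Not Gosper-summable.

Step 1: r(k) = (k + 3)**2/(k + 4)**2.
Gosper form: A/B · C(k+1)/C(k) with A=k**2 + 6*k + 9, B=k**2 + 8*k + 16, C=1.
Key eq: (k**2 + 6*k + 9)·f(k+1) = (k**2 + 6*k + 9)·f(k) + (1).
From deg A=2, deg B=2, deg C=0: d=0.
f = c0 ⇒ A·f(k+1) − B(k−1)·f(k) − C = -1. The system {-1 = 0} is inconsistent; no antidifference.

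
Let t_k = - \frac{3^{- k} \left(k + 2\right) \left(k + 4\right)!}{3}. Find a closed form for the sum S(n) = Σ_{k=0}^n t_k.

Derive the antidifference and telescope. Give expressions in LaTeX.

Compute t_(k+1)/t_k: get (k + 3)*(k + 5)/(3*(k + 2)).
Gosper form: A/B · C(k+1)/C(k) with A=k/3 + 5/3, B=1, C=k + 2.
Set up (k/3 + 5/3)·f(k+1) − (1)·f(k) − (k + 2) = 0.
Degrees (1,0,1) ⇒ d ≤ 0.
Solving with deg f ≤ 0: f(k) = 3.
Get s_k = R·t_k = -factorial(k + 4)/3**k with R(k) = B(k−1)f(k)/C(k) = 3/(k + 2).
Verify: -(k + 2)*factorial(k + 4)/(3*3**k) matches t_k.
s_(n+1) = -3**(-n - 1)*factorial(n + 5) and s_(0) = -24, so S(n) = 24 - factorial(n + 5)/(3*3**n).

S(n) = 24 - \frac{3^{- n} \left(n + 5\right)!}{3}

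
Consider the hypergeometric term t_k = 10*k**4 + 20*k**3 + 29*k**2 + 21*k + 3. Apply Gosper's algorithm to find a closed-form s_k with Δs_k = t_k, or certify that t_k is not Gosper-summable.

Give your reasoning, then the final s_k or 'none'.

Ratio r(k) = (10*k**4 + 60*k**3 + 149*k**2 + 179*k + 83)/(10*k**4 + 20*k**3 + 29*k**2 + 21*k + 3).
So A=1 and B=1, with C=k**4 + 2*k**3 + 29*k**2/10 + 21*k/10 + 3/10.
f must satisfy (1)·f(k+1) − (1)·f(k) = k**4 + 2*k**3 + 29*k**2/10 + 21*k/10 + 3/10.
From deg A=0, deg B=0, deg C=4: d=5.
Solving with deg f ≤ 5: f(k) = k*(2*k**4 + 3*k**2 + k - 3)/10.
Then R = B(k−1)f/C = k*(2*k**4 + 3*k**2 + k - 3)/(10*k**4 + 20*k**3 + 29*k**2 + 21*k + 3), so s_k = R(k)·t_k = k*(2*k**4 + 3*k**2 + k - 3).
s_(k+1) − s_k = 10*k**4 + 20*k**3 + 29*k**2 + 21*k + 3 = t_k.

s_k = k*(2*k**4 + 3*k**2 + k - 3)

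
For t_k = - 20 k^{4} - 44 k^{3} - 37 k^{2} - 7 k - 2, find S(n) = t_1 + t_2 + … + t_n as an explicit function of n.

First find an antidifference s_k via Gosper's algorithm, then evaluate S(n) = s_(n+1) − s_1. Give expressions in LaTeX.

S(n) = n \left(- 4 n^{4} - 21 n^{3} - 41 n^{2} - 33 n - 11\right)

Ratio r(k) = (20*k**4 + 124*k**3 + 289*k**2 + 293*k + 110)/(20*k**4 + 44*k**3 + 37*k**2 + 7*k + 2).
Gosper form: A/B · C(k+1)/C(k) with A=1, B=1, C=k**4 + 11*k**3/5 + 37*k**2/20 + 7*k/20 + 1/10.
Key eq: (1)·f(k+1) = (1)·f(k) + (k**4 + 11*k**3/5 + 37*k**2/20 + 7*k/20 + 1/10).
Bound: deg f ≤ 5.
Match coefficients ⇒ f(k) = k*(4*k**4 + k**3 - 3*k**2 - 4*k + 4)/20.
Then R = B(k−1)f/C = k*(4*k**4 + k**3 - 3*k**2 - 4*k + 4)/(20*k**4 + 44*k**3 + 37*k**2 + 7*k + 2), so s_k = R(k)·t_k = k*(-4*k**4 - k**3 + 3*k**2 + 4*k - 4).
s_(k+1) − s_k = -20*k**4 - 44*k**3 - 37*k**2 - 7*k - 2 = t_k.
Telescope: S(n) = s_(n+1) − s_(1) = -4*n**5 - 21*n**4 - 41*n**3 - 33*n**2 - 11*n - 2 − (-2) = n*(-4*n**4 - 21*n**3 - 41*n**2 - 33*n - 11).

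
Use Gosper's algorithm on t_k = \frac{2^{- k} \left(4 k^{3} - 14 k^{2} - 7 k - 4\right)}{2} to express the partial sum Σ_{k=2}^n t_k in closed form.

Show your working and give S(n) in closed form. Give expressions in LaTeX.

S(n) = 2^{- n - 2} \left(25 \cdot 2^{n} - 8 n^{3} - 20 n^{2} - 18 n - 4\right)

Ratio r(k) = (4*k**3 - 2*k**2 - 23*k - 21)/(2*(4*k**3 - 14*k**2 - 7*k - 4)).
Take A(k)=1/2, B(k)=1, C(k)=k**3 - 7*k**2/2 - 7*k/4 - 1.
Solve (1/2)·f(k+1) − (1)·f(k) = k**3 - 7*k**2/2 - 7*k/4 - 1.
d = 3 from the (0,0,3) case.
Match coefficients ⇒ f(k) = -(4*k**3 - 2*k**2 + k - 1)/2.
Get s_k = R·t_k = (-4*k**3 + 2*k**2 - k + 1)/2**k with R(k) = B(k−1)f(k)/C(k) = -2*(4*k**3 - 2*k**2 + k - 1)/((k - 4)*(4*k**2 + 2*k + 1)).
Δs = (4*k**3 - 14*k**2 - 7*k - 4)/(2*2**k), as required.
Evaluate: s_(n+1) = 2**(-n - 1)*(-4*n**3 - 10*n**2 - 9*n - 2); subtract s_(2) = -25/4 ⇒ S(n) = 2**(-n - 2)*(25*2**n - 8*n**3 - 20*n**2 - 18*n - 4).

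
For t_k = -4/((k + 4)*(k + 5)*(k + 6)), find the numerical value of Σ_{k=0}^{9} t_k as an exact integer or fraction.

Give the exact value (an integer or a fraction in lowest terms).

Σ = -19/210

t_(k+1)/t_k = (k + 4)/(k + 7).
Factor: A=k + 4; B=k + 7; C=1.
f must satisfy (k + 4)·f(k+1) − (k + 6)·f(k) = 1.
d = 2 from the (1,1,0) case.
Coefficient equations give f(k) = k*(k + 9)/40.
Then R = B(k−1)f/C = k*(k + 6)*(k + 9)/40, so s_k = R(k)·t_k = k*(-k - 9)/(10*(k + 4)*(k + 5)).
Verify: -4/(k**3 + 15*k**2 + 74*k + 120) matches t_k.
Sum = s_(10) − s_(0); s_(10) = -19/210, s_(0) = 0 ⇒ -19/210.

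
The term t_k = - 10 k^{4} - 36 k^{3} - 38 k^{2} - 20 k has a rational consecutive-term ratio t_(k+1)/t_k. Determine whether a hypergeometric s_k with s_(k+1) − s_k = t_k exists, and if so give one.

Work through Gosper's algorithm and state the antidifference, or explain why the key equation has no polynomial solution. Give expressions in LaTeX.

Compute t_(k+1)/t_k: get (5*k**4 + 38*k**3 + 103*k**2 + 122*k + 52)/(k*(5*k**3 + 18*k**2 + 19*k + 10)).
Normal form (A,B,C) = (1, 1, k**4 + 18*k**3/5 + 19*k**2/5 + 2*k).
Set up (1)·f(k+1) − (1)·f(k) − (k**4 + 18*k**3/5 + 19*k**2/5 + 2*k) = 0.
Bound: deg f ≤ 5.
Solve for f: f(k) = k*(k - 1)*(k**3 + 3*k**2 + 2*k + 2)/5 (degree 5 ≤ 5).
So s_k = (B(k−1)f/C)·t_k = ((k - 1)*(k**3 + 3*k**2 + 2*k + 2)/(5*k**3 + 18*k**2 + 19*k + 10))·t_k = 2*k*(-k**4 - 2*k**3 + k**2 + 2).
s_(k+1) − s_k = 2*k*(-5*k**3 - 18*k**2 - 19*k - 10) = t_k.

s_k = 2 k \left(- k^{4} - 2 k^{3} + k^{2} + 2\right)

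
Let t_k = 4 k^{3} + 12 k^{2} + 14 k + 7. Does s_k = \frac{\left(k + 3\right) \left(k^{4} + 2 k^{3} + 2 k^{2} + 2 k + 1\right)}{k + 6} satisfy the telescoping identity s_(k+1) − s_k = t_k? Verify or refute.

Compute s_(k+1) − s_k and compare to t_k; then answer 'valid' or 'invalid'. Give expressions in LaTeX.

Invalid: residual \frac{3 \left(- 3 k^{4} - 34 k^{3} - 84 k^{2} - 89 k - 41\right)}{k^{2} + 13 k + 42} ≠ 0.

s_(k+1) = (k**5 + 10*k**4 + 38*k**3 + 72*k**2 + 72*k + 32)/(k + 7)
s_(k+1) − s_k = (4*k**5 + 55*k**4 + 236*k**3 + 441*k**2 + 412*k + 171)/(k**2 + 13*k + 42)
(s_(k+1) − s_k) − t_k = 3*(-3*k**4 - 34*k**3 - 84*k**2 - 89*k - 41)/(k**2 + 13*k + 42)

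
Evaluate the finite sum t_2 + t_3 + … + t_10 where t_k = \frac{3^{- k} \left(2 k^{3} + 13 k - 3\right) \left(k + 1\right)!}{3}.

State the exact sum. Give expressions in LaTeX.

Σ = 439574198/729

The ratio is (k + 2)*(13*k + 2*(k + 1)**3 + 10)/(3*(2*k**3 + 13*k - 3)).
Gosper form: A/B · C(k+1)/C(k) with A=k/3 + 2/3, B=1, C=k**3 + 13*k/2 - 3/2.
Need (k/3 + 2/3)·f(k+1) − (1)·f(k) = k**3 + 13*k/2 - 3/2.
d = 2 from the (1,0,3) case.
Match coefficients ⇒ f(k) = 3*(2*k**2 - 2*k + 3)/2.
Certificate R = B(k−1)f/C = 3*(2*k**2 - 2*k + 3)/(2*k**3 + 13*k - 3) gives s_k = (2*k**2 - 2*k + 3)*factorial(k + 1)/3**k.
Check: Δs_k = (2*k**3 + 13*k - 3)*factorial(k + 1)/(3*3**k). ✓
Telescoping: Σ = s_(11) − s_(2) = 439577600/729 − (14/3) = 439574198/729.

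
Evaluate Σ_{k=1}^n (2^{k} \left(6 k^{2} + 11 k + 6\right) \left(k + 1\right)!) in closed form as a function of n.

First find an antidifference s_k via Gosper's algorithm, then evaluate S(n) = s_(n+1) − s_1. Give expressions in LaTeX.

S(n) = 6 \cdot 2^{n} n \left(n + 2\right)! + 2 \cdot 2^{n} \left(n + 2\right)! - 4

Step 1: r(k) = 2*(6*k**3 + 35*k**2 + 69*k + 46)/(6*k**2 + 11*k + 6).
A = 2*k + 4, B = 1, C = k**2 + 11*k/6 + 1.
Set up (2*k + 4)·f(k+1) − (1)·f(k) − (k**2 + 11*k/6 + 1) = 0.
deg f ≤ 1 (via 1,0,2).
Coefficient equations give f(k) = (3*k - 2)/6.
R(k) = B(k−1)·f(k)/C(k) = (3*k - 2)/(6*k**2 + 11*k + 6); s_k = R·t_k = 2**k*(3*k - 2)*factorial(k + 1).
Δs = 2**k*(6*k**2 + 11*k + 6)*factorial(k + 1), as required.
Telescope: S(n) = s_(n+1) − s_(1) = 2**(n + 1)*(3*n + 1)*factorial(n + 2) − (4) = 6*2**n*n*factorial(n + 2) + 2*2**n*factorial(n + 2) - 4.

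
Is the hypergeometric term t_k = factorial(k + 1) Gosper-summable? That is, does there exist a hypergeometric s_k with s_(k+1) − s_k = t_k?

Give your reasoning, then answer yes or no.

No; the degree bound rules out any f.

r(k) = k + 2 after simplifying.
So A=k + 2 and B=1, with C=1.
Solve (k + 2)·f(k+1) − (1)·f(k) = 1.
deg f ≤ -1 (via 1,0,0).
d = -1 < 0 ⇒ no nonzero polynomial f; not summable.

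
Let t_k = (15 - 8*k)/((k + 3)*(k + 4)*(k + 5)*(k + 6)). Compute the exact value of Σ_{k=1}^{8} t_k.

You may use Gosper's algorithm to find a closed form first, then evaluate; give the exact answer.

Σ = -7/780

The ratio is (k + 3)*(8*k - 7)/((k + 7)*(8*k - 15)).
A = k + 3, B = k + 7, C = k - 15/8.
Need (k + 3)·f(k+1) − (k + 6)·f(k) = k - 15/8.
Degrees (1,1,1) ⇒ d ≤ 3.
Solving with deg f ≤ 3: f(k) = -k*(k**2 + 12*k + 287)/480.
So s_k = (B(k−1)f/C)·t_k = (-k*(k + 6)*(k**2 + 12*k + 287)/(60*(8*k - 15)))·t_k = k*(k**2 + 12*k + 287)/(60*(k + 3)*(k + 4)*(k + 5)).
s_(k+1) − s_k = (15 - 8*k)/(k**4 + 18*k**3 + 119*k**2 + 342*k + 360) = t_k.
Σ_(k=1)^(8) t_k = s_(9) − s_(1) = 17/520 − (1/24) = -7/780.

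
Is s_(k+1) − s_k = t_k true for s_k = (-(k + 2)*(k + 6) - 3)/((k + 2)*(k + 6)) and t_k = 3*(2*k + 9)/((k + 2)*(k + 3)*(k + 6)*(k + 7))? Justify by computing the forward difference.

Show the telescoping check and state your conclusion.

valid (s_(k+1) − s_k reduces to t_k)

s_(k+1) = (-(k + 3)*(k + 7) - 3)/((k + 3)*(k + 7))
s_(k+1) − s_k = 3*(2*k + 9)/(k**4 + 18*k**3 + 113*k**2 + 288*k + 252)
(s_(k+1) − s_k) − t_k = 0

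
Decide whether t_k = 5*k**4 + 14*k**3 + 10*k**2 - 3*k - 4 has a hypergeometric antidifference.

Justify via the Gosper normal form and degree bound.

Yes. s_k = k*(k**4 + k**3 - 2*k**2 - 3*k - 1).

r(k) = (5*k**4 + 34*k**3 + 82*k**2 + 79*k + 22)/(5*k**4 + 14*k**3 + 10*k**2 - 3*k - 4) after simplifying.
Normal form (A,B,C) = (1, 1, k**4 + 14*k**3/5 + 2*k**2 - 3*k/5 - 4/5).
f must satisfy (1)·f(k+1) − (1)·f(k) = k**4 + 14*k**3/5 + 2*k**2 - 3*k/5 - 4/5.
Bound: deg f ≤ 5.
Solve for f: f(k) = k*(k + 1)**2*(k**2 - k - 1)/5 (degree 5 ≤ 5).
So s_k = (B(k−1)f/C)·t_k = (k*(k + 1)*(k**2 - k - 1)/(5*k**3 + 9*k**2 + k - 4))·t_k = k*(k**4 + k**3 - 2*k**2 - 3*k - 1).
s_(k+1) − s_k = 5*k**4 + 14*k**3 + 10*k**2 - 3*k - 4 = t_k.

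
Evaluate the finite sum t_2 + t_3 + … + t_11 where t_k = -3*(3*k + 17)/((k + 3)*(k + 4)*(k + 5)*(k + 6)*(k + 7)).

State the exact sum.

r(k) = (k + 3)*(3*k + 20)/((k + 8)*(3*k + 17)) after simplifying.
Gosper form: A/B · C(k+1)/C(k) with A=k + 3, B=k + 8, C=k + 17/3.
Set up (k + 3)·f(k+1) − (k + 7)·f(k) − (k + 17/3) = 0.
deg f ≤ 4 (via 1,1,1).
Solving with deg f ≤ 4: f(k) = k*(k + 5)*(k**2 + 13*k + 54)/216.
Then R = B(k−1)f/C = k*(k + 5)*(k + 7)*(k**2 + 13*k + 54)/(72*(3*k + 17)), so s_k = R(k)·t_k = k*(-k**2 - 13*k - 54)/(24*(k**3 + 13*k**2 + 54*k + 72)).
Check: Δs_k = 3*(-3*k - 17)/(k**5 + 25*k**4 + 245*k**3 + 1175*k**2 + 2754*k + 2520). ✓
Sum = s_(12) − s_(2); s_(12) = -59/1440, s_(2) = -7/240 ⇒ -17/1440.

Σ = -17/1440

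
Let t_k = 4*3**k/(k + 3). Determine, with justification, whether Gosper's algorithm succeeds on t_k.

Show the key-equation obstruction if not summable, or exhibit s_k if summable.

No; the degree bound rules out any f.

Step 1: r(k) = 3*(k + 3)/(k + 4).
Factor: A=3*k + 9; B=k + 4; C=1.
Set up (3*k + 9)·f(k+1) − (k + 3)·f(k) − (1) = 0.
Bound: deg f ≤ -1.
d = -1 < 0 ⇒ no nonzero polynomial f; not summable.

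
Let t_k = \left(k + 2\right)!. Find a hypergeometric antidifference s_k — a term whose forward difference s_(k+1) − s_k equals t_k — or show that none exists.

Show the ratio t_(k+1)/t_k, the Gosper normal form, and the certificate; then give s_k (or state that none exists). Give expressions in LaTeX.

not Gosper-summable; s_k does not exist

Step 1: r(k) = k + 3.
So A=k + 3 and B=1, with C=1.
Set up (k + 3)·f(k+1) − (1)·f(k) − (1) = 0.
Bound: deg f ≤ -1.
d = -1 < 0 ⇒ no nonzero polynomial f; not summable.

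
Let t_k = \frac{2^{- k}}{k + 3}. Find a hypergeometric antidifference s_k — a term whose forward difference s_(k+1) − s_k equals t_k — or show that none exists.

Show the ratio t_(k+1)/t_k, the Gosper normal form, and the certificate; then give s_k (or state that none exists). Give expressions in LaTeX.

The ratio is (k + 3)/(2*(k + 4)).
Take A(k)=k/2 + 3/2, B(k)=k + 4, C(k)=1.
Key eq: (k/2 + 3/2)·f(k+1) = (k + 3)·f(k) + (1).
From deg A=1, deg B=1, deg C=0: d=-1.
Bound -1 < 0, so the key equation has no polynomial solution.

not Gosper-summable; s_k does not exist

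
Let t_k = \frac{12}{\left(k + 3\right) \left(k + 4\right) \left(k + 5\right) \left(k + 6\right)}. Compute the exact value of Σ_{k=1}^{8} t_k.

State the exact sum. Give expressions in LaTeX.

Ratio r(k) = (k + 3)/(k + 7).
Normal form (A,B,C) = (k + 3, k + 7, 1).
Solve (k + 3)·f(k+1) − (k + 6)·f(k) = 1.
Degrees (1,1,0) ⇒ d ≤ 3.
Coefficient equations give f(k) = k*(k**2 + 12*k + 47)/180.
So s_k = (B(k−1)f/C)·t_k = (k*(k + 6)*(k**2 + 12*k + 47)/180)·t_k = k*(k**2 + 12*k + 47)/(15*(k + 3)*(k + 4)*(k + 5)).
s_(k+1) − s_k = 12/(k**4 + 18*k**3 + 119*k**2 + 342*k + 360) = t_k.
Σ_(k=1)^(8) t_k = s_(9) − s_(1) = 59/910 − (1/30) = 43/1365.

Σ = 43/1365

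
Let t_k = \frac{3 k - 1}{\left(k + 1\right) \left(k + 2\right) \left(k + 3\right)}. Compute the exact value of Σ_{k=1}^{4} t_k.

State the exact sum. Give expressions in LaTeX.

Σ = 2/7

The ratio is (k + 1)*(3*k + 2)/((k + 4)*(3*k - 1)).
So A=k + 1 and B=k + 4, with C=k - 1/3.
Need (k + 1)·f(k+1) − (k + 3)·f(k) = k - 1/3.
d = 2 from the (1,1,1) case.
Solving with deg f ≤ 2: f(k) = k*(k - 3)/6.
So s_k = (B(k−1)f/C)·t_k = (k*(k - 3)*(k + 3)/(2*(3*k - 1)))·t_k = k*(k - 3)/(2*(k + 1)*(k + 2)).
s_(k+1) − s_k = (3*k - 1)/(k**3 + 6*k**2 + 11*k + 6) = t_k.
Sum = s_(5) − s_(1); s_(5) = 5/42, s_(1) = -1/6 ⇒ 2/7.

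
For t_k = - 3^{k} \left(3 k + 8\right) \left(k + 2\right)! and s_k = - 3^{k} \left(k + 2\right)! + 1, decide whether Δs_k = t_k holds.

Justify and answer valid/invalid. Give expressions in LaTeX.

s_(k+1) = -3**(k + 1)*factorial(k + 3) + 1
s_(k+1) − s_k = -3**k*(3*k + 8)*factorial(k + 2)
(s_(k+1) − s_k) − t_k = 0

Valid: the claim telescopes to t_k.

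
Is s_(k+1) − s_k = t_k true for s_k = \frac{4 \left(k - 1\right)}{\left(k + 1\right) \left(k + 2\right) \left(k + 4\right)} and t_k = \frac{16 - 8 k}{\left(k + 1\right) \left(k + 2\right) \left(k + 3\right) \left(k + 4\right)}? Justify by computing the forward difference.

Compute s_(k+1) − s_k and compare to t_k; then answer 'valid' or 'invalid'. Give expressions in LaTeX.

s_(k+1) = 4*k/((k + 2)*(k + 3)*(k + 5))
s_(k+1) − s_k = 4*(-2*k**2 - 3*k + 15)/(k**5 + 15*k**4 + 85*k**3 + 225*k**2 + 274*k + 120)
(s_(k+1) − s_k) − t_k = 4*(3*k - 5)/(k**5 + 15*k**4 + 85*k**3 + 225*k**2 + 274*k + 120)

Invalid: residual \frac{4 \left(3 k - 5\right)}{k^{5} + 15 k^{4} + 85 k^{3} + 225 k^{2} + 274 k + 120} ≠ 0.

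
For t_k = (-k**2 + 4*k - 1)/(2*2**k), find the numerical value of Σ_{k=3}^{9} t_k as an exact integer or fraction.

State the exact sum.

t_(k+1)/t_k = (k**2/2 - k - 1)/(k**2 - 4*k + 1).
A = 1/2, B = 1, C = k**2 - 4*k + 1.
f must satisfy (1/2)·f(k+1) − (1)·f(k) = k**2 - 4*k + 1.
From deg A=0, deg B=0, deg C=2: d=2.
A polynomial solution: f(k) = -2*k*(k - 2).
R(k) = B(k−1)·f(k)/C(k) = -2*k*(k - 2)/(k**2 - 4*k + 1); s_k = R·t_k = k*(k - 2)/2**k.
Verify: (-k**2 + 4*k - 1)/(2*2**k) matches t_k.
Telescoping: Σ = s_(10) − s_(3) = 5/64 − (3/8) = -19/64.

Σ = -19/64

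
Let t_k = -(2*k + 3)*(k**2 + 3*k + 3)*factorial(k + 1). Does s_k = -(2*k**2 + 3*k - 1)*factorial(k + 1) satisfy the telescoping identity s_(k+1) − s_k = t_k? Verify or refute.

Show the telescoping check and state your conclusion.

Valid — Δs_k = t_k.

s_(k+1) = -(2*k**2 + 7*k + 4)*factorial(k + 2)
s_(k+1) − s_k = -(2*k + 3)*(k**2 + 3*k + 3)*factorial(k + 1)
(s_(k+1) − s_k) − t_k = 0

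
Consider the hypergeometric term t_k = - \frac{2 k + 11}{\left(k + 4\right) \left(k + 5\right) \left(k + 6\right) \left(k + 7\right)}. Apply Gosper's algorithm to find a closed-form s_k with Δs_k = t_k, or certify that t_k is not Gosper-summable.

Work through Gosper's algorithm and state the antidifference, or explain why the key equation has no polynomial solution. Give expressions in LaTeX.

s_k = \frac{k \left(- k - 10\right)}{24 \left(k^{2} + 10 k + 24\right)}

Compute t_(k+1)/t_k: get (k + 4)*(2*k + 13)/((k + 8)*(2*k + 11)).
Factor: A=k + 4; B=k + 8; C=k + 11/2.
Need (k + 4)·f(k+1) − (k + 7)·f(k) = k + 11/2.
Bound: deg f ≤ 3.
Match coefficients ⇒ f(k) = k*(k + 5)*(k + 10)/48.
Certificate R = B(k−1)f/C = k*(k + 5)*(k + 7)*(k + 10)/(24*(2*k + 11)) gives s_k = k*(-k - 10)/(24*(k**2 + 10*k + 24)).
Verify: (-2*k - 11)/(k**4 + 22*k**3 + 179*k**2 + 638*k + 840) matches t_k.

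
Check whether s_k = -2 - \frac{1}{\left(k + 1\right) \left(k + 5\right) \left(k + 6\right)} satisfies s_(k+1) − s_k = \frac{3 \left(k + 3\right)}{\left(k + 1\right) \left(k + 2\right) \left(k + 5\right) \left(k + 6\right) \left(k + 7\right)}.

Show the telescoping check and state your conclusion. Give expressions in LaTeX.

Valid — Δs_k = t_k.

s_(k+1) = -2 - 1/((k + 2)*(k + 6)*(k + 7))
s_(k+1) − s_k = 3*(k + 3)/(k**5 + 21*k**4 + 163*k**3 + 567*k**2 + 844*k + 420)
(s_(k+1) − s_k) − t_k = 0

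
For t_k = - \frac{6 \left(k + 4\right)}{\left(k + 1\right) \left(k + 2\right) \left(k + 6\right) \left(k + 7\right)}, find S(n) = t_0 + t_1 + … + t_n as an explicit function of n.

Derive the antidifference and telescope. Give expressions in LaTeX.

t_(k+1)/t_k = (k + 1)*(k + 5)*(k + 6)/((k + 3)*(k + 4)*(k + 8)).
Gosper form: A/B · C(k+1)/C(k) with A=k + 1, B=k + 8, C=k**4 + 16*k**3 + 95*k**2 + 248*k + 240.
Need (k + 1)·f(k+1) − (k + 7)·f(k) = k**4 + 16*k**3 + 95*k**2 + 248*k + 240.
Bound: deg f ≤ 6.
Coefficient equations give f(k) = k*(k + 2)*(k + 3)*(k + 4)*(k + 5)*(k + 7)/12.
So s_k = (B(k−1)f/C)·t_k = (k*(k + 2)*(k + 7)**2/(12*(k + 4)))·t_k = k*(-k - 7)/(2*(k**2 + 7*k + 6)).
Δs = 6*(-k - 4)/(k**4 + 16*k**3 + 83*k**2 + 152*k + 84), as required.
s_(n+1) = (-n**2 - 9*n - 8)/(2*(n**2 + 9*n + 14)) and s_(0) = 0, so S(n) = (-n**2 - 9*n - 8)/(2*(n**2 + 9*n + 14)).

S(n) = \frac{- n^{2} - 9 n - 8}{2 \left(n^{2} + 9 n + 14\right)}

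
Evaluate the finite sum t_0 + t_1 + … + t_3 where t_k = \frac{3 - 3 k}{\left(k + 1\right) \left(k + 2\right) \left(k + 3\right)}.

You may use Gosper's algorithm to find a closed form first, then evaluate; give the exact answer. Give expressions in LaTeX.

r(k) = k*(k + 1)/((k - 1)*(k + 4)) after simplifying.
So A=k + 1 and B=k + 4, with C=k - 1.
Solve (k + 1)·f(k+1) − (k + 3)·f(k) = k - 1.
deg f ≤ 2 (via 1,1,1).
Solve for f: f(k) = -k (degree 1 ≤ 2).
R(k) = B(k−1)·f(k)/C(k) = -k*(k + 3)/(k - 1); s_k = R·t_k = 3*k/((k + 1)*(k + 2)).
Verify: 3*(1 - k)/(k**3 + 6*k**2 + 11*k + 6) matches t_k.
Sum = s_(4) − s_(0); s_(4) = 2/5, s_(0) = 0 ⇒ 2/5.

Σ = 2/5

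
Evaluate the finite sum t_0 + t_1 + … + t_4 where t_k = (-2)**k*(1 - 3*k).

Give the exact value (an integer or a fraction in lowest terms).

t_(k+1)/t_k = 2*(-3*k - 2)/(3*k - 1).
Normal form (A,B,C) = (-2, 1, k - 1/3).
Need (-2)·f(k+1) − (1)·f(k) = k - 1/3.
d = 1 from the (0,0,1) case.
Match coefficients ⇒ f(k) = -(k - 1)/3.
Certificate R = B(k−1)f/C = -(k - 1)/(3*k - 1) gives s_k = (-2)**k*(k - 1).
Check: Δs_k = (-2)**k*(1 - 3*k). ✓
Sum = s_(5) − s_(0); s_(5) = -128, s_(0) = -1 ⇒ -127.

Σ = -127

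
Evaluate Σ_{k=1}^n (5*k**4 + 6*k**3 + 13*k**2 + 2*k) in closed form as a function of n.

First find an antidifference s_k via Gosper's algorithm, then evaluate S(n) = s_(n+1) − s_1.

Step 1: r(k) = (5*k**4 + 26*k**3 + 61*k**2 + 66*k + 26)/(k*(5*k**3 + 6*k**2 + 13*k + 2)).
So A=1 and B=1, with C=k**4 + 6*k**3/5 + 13*k**2/5 + 2*k/5.
Solve (1)·f(k+1) − (1)·f(k) = k**4 + 6*k**3/5 + 13*k**2/5 + 2*k/5.
d = 5 from the (0,0,4) case.
Coefficient equations give f(k) = k*(k - 1)*(k**3 + 3*k - 1)/5.
Certificate R = B(k−1)f/C = (k - 1)*(k**3 + 3*k - 1)/(5*k**3 + 6*k**2 + 13*k + 2) gives s_k = k*(k**4 - k**3 + 3*k**2 - 4*k + 1).
Check: Δs_k = k*(5*k**3 + 6*k**2 + 13*k + 2). ✓
s_(n+1) = n*(n**4 + 4*n**3 + 9*n**2 + 9*n + 3) and s_(1) = 0, so S(n) = n*(n**4 + 4*n**3 + 9*n**2 + 9*n + 3).

S(n) = n*(n**4 + 4*n**3 + 9*n**2 + 9*n + 3)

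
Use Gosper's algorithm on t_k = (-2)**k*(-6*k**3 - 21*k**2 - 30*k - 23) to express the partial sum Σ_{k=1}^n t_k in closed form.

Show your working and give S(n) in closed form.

S(n) = -4*(-2)**n*n**3 - 18*(-2)**n*n**2 - 28*(-2)**n*n - 20*(-2)**n + 20

r(k) = 2*(-6*k**3 - 39*k**2 - 90*k - 80)/(6*k**3 + 21*k**2 + 30*k + 23) after simplifying.
A = -2, B = 1, C = k**3 + 7*k**2/2 + 5*k + 23/6.
f must satisfy (-2)·f(k+1) − (1)·f(k) = k**3 + 7*k**2/2 + 5*k + 23/6.
Bound: deg f ≤ 3.
Solving with deg f ≤ 3: f(k) = -(2*k + 3)*(k**2 + 1)/6.
R(k) = B(k−1)·f(k)/C(k) = -(2*k + 3)*(k**2 + 1)/(6*k**3 + 21*k**2 + 30*k + 23); s_k = R·t_k = (-2)**k*(2*k**3 + 3*k**2 + 2*k + 3).
s_(k+1) − s_k = (-2)**k*(-6*k**3 - 21*k**2 - 30*k - 23) = t_k.
Σ_(k=1)^n t_k = s_(n+1) − s_(1) = ((-2)**(n + 1)*(2*n**3 + 9*n**2 + 14*n + 10)) − (-20), i.e. -4*(-2)**n*n**3 - 18*(-2)**n*n**2 - 28*(-2)**n*n - 20*(-2)**n + 20.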